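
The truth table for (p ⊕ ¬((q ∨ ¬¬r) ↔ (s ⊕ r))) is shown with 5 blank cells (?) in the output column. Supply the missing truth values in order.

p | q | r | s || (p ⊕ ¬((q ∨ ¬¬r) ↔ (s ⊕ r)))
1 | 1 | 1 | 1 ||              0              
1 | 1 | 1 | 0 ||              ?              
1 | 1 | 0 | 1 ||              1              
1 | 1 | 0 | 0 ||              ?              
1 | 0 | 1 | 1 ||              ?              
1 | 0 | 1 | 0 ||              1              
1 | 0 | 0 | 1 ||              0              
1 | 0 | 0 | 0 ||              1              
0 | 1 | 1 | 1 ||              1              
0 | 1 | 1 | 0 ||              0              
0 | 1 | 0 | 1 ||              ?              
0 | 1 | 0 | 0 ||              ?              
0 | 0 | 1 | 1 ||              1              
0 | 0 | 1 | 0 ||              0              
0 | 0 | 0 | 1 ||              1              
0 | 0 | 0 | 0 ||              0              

1, 0, 0, 0, 1

Row p=1, q=1, r=1, s=0: ¬((q ∨ ¬¬r) ↔ (s ⊕ r)) = 0, so (p ⊕ ¬((q ∨ ¬¬r) ↔ (s ⊕ r))) = 1.
Row p=1, q=1, r=0, s=0: ¬((q ∨ ¬¬r) ↔ (s ⊕ r)) = 1, so (p ⊕ ¬((q ∨ ¬¬r) ↔ (s ⊕ r))) = 0.
Row p=1, q=0, r=1, s=1: ¬((q ∨ ¬¬r) ↔ (s ⊕ r)) = 1, so (p ⊕ ¬((q ∨ ¬¬r) ↔ (s ⊕ r))) = 0.
Row p=0, q=1, r=0, s=1: ¬((q ∨ ¬¬r) ↔ (s ⊕ r)) = 0, so (p ⊕ ¬((q ∨ ¬¬r) ↔ (s ⊕ r))) = 0.
Row p=0, q=1, r=0, s=0: ¬((q ∨ ¬¬r) ↔ (s ⊕ r)) = 1, so (p ⊕ ¬((q ∨ ¬¬r) ↔ (s ⊕ r))) = 1.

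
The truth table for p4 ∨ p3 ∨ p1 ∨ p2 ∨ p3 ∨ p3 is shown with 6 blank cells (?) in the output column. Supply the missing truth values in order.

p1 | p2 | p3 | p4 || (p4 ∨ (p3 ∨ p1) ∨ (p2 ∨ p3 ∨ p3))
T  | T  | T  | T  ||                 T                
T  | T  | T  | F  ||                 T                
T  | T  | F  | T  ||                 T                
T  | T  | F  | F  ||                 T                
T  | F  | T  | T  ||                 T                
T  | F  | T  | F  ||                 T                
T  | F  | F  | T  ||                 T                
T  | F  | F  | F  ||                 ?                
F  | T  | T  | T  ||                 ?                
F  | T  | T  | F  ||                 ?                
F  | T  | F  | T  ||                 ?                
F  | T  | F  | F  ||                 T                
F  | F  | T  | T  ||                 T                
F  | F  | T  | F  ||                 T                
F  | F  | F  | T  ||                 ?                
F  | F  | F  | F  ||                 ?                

T, T, T, T, T, F

Row p1=T, p2=F, p3=F, p4=F: (p3 ∨ p1) = T, (p2 ∨ p3 ∨ p3) = F, so (p4 ∨ (p3 ∨ p1) ∨ (p2 ∨ p3 ∨ p3)) = T.
Row p1=F, p2=T, p3=T, p4=T: (p3 ∨ p1) = T, (p2 ∨ p3 ∨ p3) = T, so (p4 ∨ (p3 ∨ p1) ∨ (p2 ∨ p3 ∨ p3)) = T.
Row p1=F, p2=T, p3=T, p4=F: (p3 ∨ p1) = T, (p2 ∨ p3 ∨ p3) = T, so (p4 ∨ (p3 ∨ p1) ∨ (p2 ∨ p3 ∨ p3)) = T.
Row p1=F, p2=T, p3=F, p4=T: (p3 ∨ p1) = F, (p2 ∨ p3 ∨ p3) = T, so (p4 ∨ (p3 ∨ p1) ∨ (p2 ∨ p3 ∨ p3)) = T.
Row p1=F, p2=F, p3=F, p4=T: (p3 ∨ p1) = F, (p2 ∨ p3 ∨ p3) = F, so (p4 ∨ (p3 ∨ p1) ∨ (p2 ∨ p3 ∨ p3)) = T.
Row p1=F, p2=F, p3=F, p4=F: (p3 ∨ p1) = F, (p2 ∨ p3 ∨ p3) = F, so (p4 ∨ (p3 ∨ p1) ∨ (p2 ∨ p3 ∨ p3)) = F.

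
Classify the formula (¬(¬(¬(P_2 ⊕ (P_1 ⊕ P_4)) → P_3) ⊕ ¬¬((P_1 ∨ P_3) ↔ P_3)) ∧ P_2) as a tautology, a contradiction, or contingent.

contingent

P_1  P_2  P_3  P_4  |  (P_1 ⊕ P_4)  (P_2 ⊕ (P_1 ⊕ P_4))  ¬(P_2 ⊕ (P_1 ⊕ P_4))  (¬(P_2 ⊕ (P_1 ⊕ P_4)) → P_3)  (P_1 ∨ P_3)  ((P_1 ∨ P_3) ↔ P_3)  ¬((P_1 ∨ P_3) ↔ P_3)  ¬¬((P_1 ∨ P_3) ↔ P_3)  φ
 T    T    T    T   |       F                T                    F                         T                     T                T                    F                      T            F
 T    T    T    F   |       T                F                    T                         T                     T                T                    F                      T            F
 T    T    F    T   |       F                T                    F                         T                     T                F                    T                      F            T
 T    T    F    F   |       T                F                    T                         F                     T                F                    T                      F            F
 T    F    T    T   |       F                F                    T                         T                     T                T                    F                      T            F
 T    F    T    F   |       T                T                    F                         T                     T                T                    F                      T            F
 T    F    F    T   |       F                F                    T                         F                     T                F                    T                      F            F
 T    F    F    F   |       T                T                    F                         T                     T                F                    T                      F            F
 F    T    T    T   |       T                F                    T                         T                     T                T                    F                      T            F
 F    T    T    F   |       F                T                    F                         T                     T                T                    F                      T            F
 F    T    F    T   |       T                F                    T                         F                     F                T                    F                      T            T
 F    T    F    F   |       F                T                    F                         T                     F                T                    F                      T            F
 F    F    T    T   |       T                T                    F                         T                     T                T                    F                      T            F
 F    F    T    F   |       F                F                    T                         T                     T                T                    F                      T            F
 F    F    F    T   |       T                T                    F                         T                     F                T                    F                      T            F
 F    F    F    F   |       F                F                    T                         F                     F                T                    F                      T            F
2 of 16 rows are T, so the formula is contingent.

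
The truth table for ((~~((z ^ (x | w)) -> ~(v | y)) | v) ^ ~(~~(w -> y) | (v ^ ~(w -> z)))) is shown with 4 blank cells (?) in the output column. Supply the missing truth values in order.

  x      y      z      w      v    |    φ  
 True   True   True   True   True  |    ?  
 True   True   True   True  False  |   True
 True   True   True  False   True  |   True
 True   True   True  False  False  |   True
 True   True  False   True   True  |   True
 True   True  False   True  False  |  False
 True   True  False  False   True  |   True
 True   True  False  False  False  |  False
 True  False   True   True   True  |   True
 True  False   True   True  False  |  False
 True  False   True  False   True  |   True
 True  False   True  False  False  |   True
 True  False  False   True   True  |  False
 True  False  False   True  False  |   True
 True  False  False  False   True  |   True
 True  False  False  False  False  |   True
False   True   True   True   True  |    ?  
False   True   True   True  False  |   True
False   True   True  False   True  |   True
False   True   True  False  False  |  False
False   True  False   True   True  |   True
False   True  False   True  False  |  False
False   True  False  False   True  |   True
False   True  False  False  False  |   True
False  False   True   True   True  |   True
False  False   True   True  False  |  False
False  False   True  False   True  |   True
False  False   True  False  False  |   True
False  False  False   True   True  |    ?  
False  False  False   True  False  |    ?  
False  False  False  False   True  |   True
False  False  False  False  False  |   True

True, True, False, True

Row x=True, y=True, z=True, w=True, v=True: (~~((z ^ (x | w)) -> ~(v | y)) | v) = True, ~(~~(w -> y) | (v ^ ~(w -> z))) = False, so the formula = True.
Row x=False, y=True, z=True, w=True, v=True: (~~((z ^ (x | w)) -> ~(v | y)) | v) = True, ~(~~(w -> y) | (v ^ ~(w -> z))) = False, so the formula = True.
Row x=False, y=False, z=False, w=True, v=True: (~~((z ^ (x | w)) -> ~(v | y)) | v) = True, ~(~~(w -> y) | (v ^ ~(w -> z))) = True, so the formula = False.
Row x=False, y=False, z=False, w=True, v=False: (~~((z ^ (x | w)) -> ~(v | y)) | v) = True, ~(~~(w -> y) | (v ^ ~(w -> z))) = False, so the formula = True.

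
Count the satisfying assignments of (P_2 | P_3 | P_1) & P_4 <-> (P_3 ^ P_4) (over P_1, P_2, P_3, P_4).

P_1 | P_2 | P_3 | P_4 | φ
--- | --- | --- | --- | -
 0  |  0  |  0  |  0  | 1
 0  |  0  |  0  |  1  | 0
 0  |  0  |  1  |  0  | 0
 0  |  0  |  1  |  1  | 0
 0  |  1  |  0  |  0  | 1
 0  |  1  |  0  |  1  | 1
 0  |  1  |  1  |  0  | 0
 0  |  1  |  1  |  1  | 0
 1  |  0  |  0  |  0  | 1
 1  |  0  |  0  |  1  | 1
 1  |  0  |  1  |  0  | 0
 1  |  0  |  1  |  1  | 0
 1  |  1  |  0  |  0  | 1
 1  |  1  |  0  |  1  | 1
 1  |  1  |  1  |  0  | 0
 1  |  1  |  1  |  1  | 0
The formula is true on 7 of the 16 rows.

7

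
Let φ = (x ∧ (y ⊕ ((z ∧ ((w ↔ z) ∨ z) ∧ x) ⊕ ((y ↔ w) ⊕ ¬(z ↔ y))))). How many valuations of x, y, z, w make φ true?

x  y  z  w  |  (w ↔ z)  ((w ↔ z) ∨ z)  (z ∧ ((w ↔ z) ∨ z) ∧ x)  (y ↔ w)  (z ↔ y)  ¬(z ↔ y)  ((y ↔ w) ⊕ ¬(z ↔ y))  φ
1  1  1  1  |     1           1                   1                1        1        0               1            1
1  1  1  0  |     0           1                   1                0        1        0               0            0
1  1  0  1  |     0           0                   0                1        0        1               0            1
1  1  0  0  |     1           1                   0                0        0        1               1            0
1  0  1  1  |     1           1                   1                0        0        1               1            0
1  0  1  0  |     0           1                   1                1        0        1               0            1
1  0  0  1  |     0           0                   0                0        1        0               0            0
1  0  0  0  |     1           1                   0                1        1        0               1            1
0  1  1  1  |     1           1                   0                1        1        0               1            0
0  1  1  0  |     0           1                   0                0        1        0               0            0
0  1  0  1  |     0           0                   0                1        0        1               0            0
0  1  0  0  |     1           1                   0                0        0        1               1            0
0  0  1  1  |     1           1                   0                0        0        1               1            0
0  0  1  0  |     0           1                   0                1        0        1               0            0
0  0  0  1  |     0           0                   0                0        1        0               0            0
0  0  0  0  |     1           1                   0                1        1        0               1            0
The formula is true on 4 of the 16 rows.

4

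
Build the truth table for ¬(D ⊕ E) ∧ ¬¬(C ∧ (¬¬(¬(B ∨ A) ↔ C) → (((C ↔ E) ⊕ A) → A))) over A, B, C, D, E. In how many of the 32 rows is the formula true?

7

A | B | C | D | E | φ
- | - | - | - | - | -
1 | 1 | 1 | 1 | 1 | 1
1 | 1 | 1 | 1 | 0 | 0
1 | 1 | 1 | 0 | 1 | 0
1 | 1 | 1 | 0 | 0 | 1
1 | 1 | 0 | 1 | 1 | 0
1 | 1 | 0 | 1 | 0 | 0
1 | 1 | 0 | 0 | 1 | 0
1 | 1 | 0 | 0 | 0 | 0
1 | 0 | 1 | 1 | 1 | 1
1 | 0 | 1 | 1 | 0 | 0
1 | 0 | 1 | 0 | 1 | 0
1 | 0 | 1 | 0 | 0 | 1
1 | 0 | 0 | 1 | 1 | 0
1 | 0 | 0 | 1 | 0 | 0
1 | 0 | 0 | 0 | 1 | 0
1 | 0 | 0 | 0 | 0 | 0
0 | 1 | 1 | 1 | 1 | 1
0 | 1 | 1 | 1 | 0 | 0
0 | 1 | 1 | 0 | 1 | 0
0 | 1 | 1 | 0 | 0 | 1
0 | 1 | 0 | 1 | 1 | 0
0 | 1 | 0 | 1 | 0 | 0
0 | 1 | 0 | 0 | 1 | 0
0 | 1 | 0 | 0 | 0 | 0
0 | 0 | 1 | 1 | 1 | 0
0 | 0 | 1 | 1 | 0 | 0
0 | 0 | 1 | 0 | 1 | 0
0 | 0 | 1 | 0 | 0 | 1
0 | 0 | 0 | 1 | 1 | 0
0 | 0 | 0 | 1 | 0 | 0
0 | 0 | 0 | 0 | 1 | 0
0 | 0 | 0 | 0 | 0 | 0
The formula is true on 7 of the 32 rows.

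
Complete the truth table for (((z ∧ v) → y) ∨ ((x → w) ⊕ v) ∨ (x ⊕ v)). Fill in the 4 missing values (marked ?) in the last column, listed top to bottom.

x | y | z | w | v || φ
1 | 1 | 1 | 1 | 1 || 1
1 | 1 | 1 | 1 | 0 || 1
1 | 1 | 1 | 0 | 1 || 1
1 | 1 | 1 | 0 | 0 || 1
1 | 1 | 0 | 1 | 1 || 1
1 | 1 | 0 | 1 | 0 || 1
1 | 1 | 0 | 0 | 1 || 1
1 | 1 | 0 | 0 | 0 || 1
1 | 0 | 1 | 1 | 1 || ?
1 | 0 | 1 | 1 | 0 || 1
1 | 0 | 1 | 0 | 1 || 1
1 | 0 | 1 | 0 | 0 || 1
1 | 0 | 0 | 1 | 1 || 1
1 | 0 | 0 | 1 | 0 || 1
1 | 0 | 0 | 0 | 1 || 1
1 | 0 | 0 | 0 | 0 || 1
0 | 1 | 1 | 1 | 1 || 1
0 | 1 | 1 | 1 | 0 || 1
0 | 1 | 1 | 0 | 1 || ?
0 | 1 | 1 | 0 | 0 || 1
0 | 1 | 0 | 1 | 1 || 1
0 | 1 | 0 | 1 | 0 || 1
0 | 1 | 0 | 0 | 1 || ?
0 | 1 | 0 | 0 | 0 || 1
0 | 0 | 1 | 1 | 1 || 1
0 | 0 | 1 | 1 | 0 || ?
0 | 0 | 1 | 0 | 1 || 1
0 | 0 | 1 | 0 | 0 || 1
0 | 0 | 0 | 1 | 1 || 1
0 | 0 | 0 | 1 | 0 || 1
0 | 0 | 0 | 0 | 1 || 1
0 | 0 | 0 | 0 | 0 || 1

0, 1, 1, 1

Row x=1, y=0, z=1, w=1, v=1: ((z ∧ v) → y) = 0, ((x → w) ⊕ v) = 0, (x ⊕ v) = 0, so the formula = 0.
Row x=0, y=1, z=1, w=0, v=1: ((z ∧ v) → y) = 1, ((x → w) ⊕ v) = 0, (x ⊕ v) = 1, so the formula = 1.
Row x=0, y=1, z=0, w=0, v=1: ((z ∧ v) → y) = 1, ((x → w) ⊕ v) = 0, (x ⊕ v) = 1, so the formula = 1.
Row x=0, y=0, z=1, w=1, v=0: ((z ∧ v) → y) = 1, ((x → w) ⊕ v) = 1, (x ⊕ v) = 0, so the formula = 1.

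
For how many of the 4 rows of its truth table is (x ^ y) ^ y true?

x | y || ((x ^ y) ^ y)
0 | 0 ||       0      
0 | 1 ||       0      
1 | 0 ||       1      
1 | 1 ||       1      
The formula is true on 2 of the 4 rows.

2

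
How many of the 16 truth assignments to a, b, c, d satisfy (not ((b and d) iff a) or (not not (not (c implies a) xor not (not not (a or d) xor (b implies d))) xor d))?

11

a | b | c | d || (b and d) | ((b and d) iff a) | not ((b and d) iff a) | (c implies a) | not (c implies a) | (a or d) | not (a or d) | not not (a or d) | (b implies d) | φ
1 | 1 | 1 | 1 ||     1     |         1         |           0           |       1       |         0         |    1     |      0       |        1         |       1       | 0
1 | 1 | 1 | 0 ||     0     |         0         |           1           |       1       |         0         |    1     |      0       |        1         |       0       | 1
1 | 1 | 0 | 1 ||     1     |         1         |           0           |       1       |         0         |    1     |      0       |        1         |       1       | 0
1 | 1 | 0 | 0 ||     0     |         0         |           1           |       1       |         0         |    1     |      0       |        1         |       0       | 1
1 | 0 | 1 | 1 ||     0     |         0         |           1           |       1       |         0         |    1     |      0       |        1         |       1       | 1
1 | 0 | 1 | 0 ||     0     |         0         |           1           |       1       |         0         |    1     |      0       |        1         |       1       | 1
1 | 0 | 0 | 1 ||     0     |         0         |           1           |       1       |         0         |    1     |      0       |        1         |       1       | 1
1 | 0 | 0 | 0 ||     0     |         0         |           1           |       1       |         0         |    1     |      0       |        1         |       1       | 1
0 | 1 | 1 | 1 ||     1     |         0         |           1           |       0       |         1         |    1     |      0       |        1         |       1       | 1
0 | 1 | 1 | 0 ||     0     |         1         |           0           |       0       |         1         |    0     |      1       |        0         |       0       | 0
0 | 1 | 0 | 1 ||     1     |         0         |           1           |       1       |         0         |    1     |      0       |        1         |       1       | 1
0 | 1 | 0 | 0 ||     0     |         1         |           0           |       1       |         0         |    0     |      1       |        0         |       0       | 1
0 | 0 | 1 | 1 ||     0     |         1         |           0           |       0       |         1         |    1     |      0       |        1         |       1       | 1
0 | 0 | 1 | 0 ||     0     |         1         |           0           |       0       |         1         |    0     |      1       |        0         |       1       | 1
0 | 0 | 0 | 1 ||     0     |         1         |           0           |       1       |         0         |    1     |      0       |        1         |       1       | 0
0 | 0 | 0 | 0 ||     0     |         1         |           0           |       1       |         0         |    0     |      1       |        0         |       1       | 0
The formula is true on 11 of the 16 rows.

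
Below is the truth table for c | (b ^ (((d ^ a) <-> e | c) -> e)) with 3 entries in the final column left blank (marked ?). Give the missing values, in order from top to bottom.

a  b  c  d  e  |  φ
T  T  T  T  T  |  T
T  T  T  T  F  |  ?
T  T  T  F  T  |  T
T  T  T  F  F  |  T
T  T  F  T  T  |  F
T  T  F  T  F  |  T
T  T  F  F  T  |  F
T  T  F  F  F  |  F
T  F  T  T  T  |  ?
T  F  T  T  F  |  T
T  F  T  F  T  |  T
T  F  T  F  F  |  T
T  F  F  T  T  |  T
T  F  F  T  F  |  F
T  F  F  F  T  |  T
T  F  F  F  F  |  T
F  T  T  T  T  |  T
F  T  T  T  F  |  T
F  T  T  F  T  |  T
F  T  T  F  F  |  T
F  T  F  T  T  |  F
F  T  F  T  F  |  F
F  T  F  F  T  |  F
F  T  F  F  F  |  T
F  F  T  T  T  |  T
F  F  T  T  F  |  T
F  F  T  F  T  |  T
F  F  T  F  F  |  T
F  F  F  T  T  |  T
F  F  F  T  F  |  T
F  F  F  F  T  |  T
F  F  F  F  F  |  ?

Row a=T, b=T, c=T, d=T, e=F: (b ^ (((d ^ a) <-> e | c) -> e)) = F, so the formula = T.
Row a=T, b=F, c=T, d=T, e=T: (b ^ (((d ^ a) <-> e | c) -> e)) = T, so the formula = T.
Row a=F, b=F, c=F, d=F, e=F: (b ^ (((d ^ a) <-> e | c) -> e)) = F, so the formula = F.

T, T, F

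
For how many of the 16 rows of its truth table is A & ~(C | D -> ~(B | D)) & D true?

A  B  C  D     (A & ~((C | D) -> ~(B | D)) & D)
0  0  0  0                    0                
0  0  0  1                    0                
0  0  1  0                    0                
0  0  1  1                    0                
0  1  0  0                    0                
0  1  0  1                    0                
0  1  1  0                    0                
0  1  1  1                    0                
1  0  0  0                    0                
1  0  0  1                    1                
1  0  1  0                    0                
1  0  1  1                    1                
1  1  0  0                    0                
1  1  0  1                    1                
1  1  1  0                    0                
1  1  1  1                    1                
The formula is true on 4 of the 16 rows.

4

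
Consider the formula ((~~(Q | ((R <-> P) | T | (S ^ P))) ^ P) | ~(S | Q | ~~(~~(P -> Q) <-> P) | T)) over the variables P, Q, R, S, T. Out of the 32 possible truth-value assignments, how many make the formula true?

P | Q | R | S | T || φ
T | T | T | T | T || F
T | T | T | T | F || F
T | T | T | F | T || F
T | T | T | F | F || F
T | T | F | T | T || F
T | T | F | T | F || F
T | T | F | F | T || F
T | T | F | F | F || F
T | F | T | T | T || F
T | F | T | T | F || F
T | F | T | F | T || F
T | F | T | F | F || T
T | F | F | T | T || F
T | F | F | T | F || T
T | F | F | F | T || F
T | F | F | F | F || T
F | T | T | T | T || T
F | T | T | T | F || T
F | T | T | F | T || T
F | T | T | F | F || T
F | T | F | T | T || T
F | T | F | T | F || T
F | T | F | F | T || T
F | T | F | F | F || T
F | F | T | T | T || T
F | F | T | T | F || T
F | F | T | F | T || T
F | F | T | F | F || T
F | F | F | T | T || T
F | F | F | T | F || T
F | F | F | F | T || T
F | F | F | F | F || T
The formula is true on 19 of the 32 rows.

19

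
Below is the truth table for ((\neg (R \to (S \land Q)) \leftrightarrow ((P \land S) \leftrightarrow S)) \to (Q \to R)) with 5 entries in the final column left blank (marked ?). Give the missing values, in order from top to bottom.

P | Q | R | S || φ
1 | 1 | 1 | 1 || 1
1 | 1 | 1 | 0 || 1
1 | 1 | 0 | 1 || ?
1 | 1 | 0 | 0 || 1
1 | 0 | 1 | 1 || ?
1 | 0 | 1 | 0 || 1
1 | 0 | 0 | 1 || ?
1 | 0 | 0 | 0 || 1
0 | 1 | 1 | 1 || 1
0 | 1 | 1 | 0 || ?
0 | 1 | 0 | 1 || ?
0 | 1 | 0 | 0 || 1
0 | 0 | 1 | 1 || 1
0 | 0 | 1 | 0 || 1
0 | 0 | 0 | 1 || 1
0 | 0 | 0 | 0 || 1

1, 1, 1, 1, 0

Row P=1, Q=1, R=0, S=1: (\neg (R \to (S \land Q)) \leftrightarrow ((P \land S) \leftrightarrow S)) = 0, (Q \to R) = 0, so the formula = 1.
Row P=1, Q=0, R=1, S=1: (\neg (R \to (S \land Q)) \leftrightarrow ((P \land S) \leftrightarrow S)) = 1, (Q \to R) = 1, so the formula = 1.
Row P=1, Q=0, R=0, S=1: (\neg (R \to (S \land Q)) \leftrightarrow ((P \land S) \leftrightarrow S)) = 0, (Q \to R) = 1, so the formula = 1.
Row P=0, Q=1, R=1, S=0: (\neg (R \to (S \land Q)) \leftrightarrow ((P \land S) \leftrightarrow S)) = 1, (Q \to R) = 1, so the formula = 1.
Row P=0, Q=1, R=0, S=1: (\neg (R \to (S \land Q)) \leftrightarrow ((P \land S) \leftrightarrow S)) = 1, (Q \to R) = 0, so the formula = 0.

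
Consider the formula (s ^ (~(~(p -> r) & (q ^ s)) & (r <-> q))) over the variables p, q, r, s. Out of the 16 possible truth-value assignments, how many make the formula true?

p  q  r  s  |  (p -> r)  ~(p -> r)  (q ^ s)  (~(p -> r) & (q ^ s))  ~(~(p -> r) & (q ^ s))  (r <-> q)  φ
0  0  0  0  |     1          0         0               0                      1                 1      1
0  0  0  1  |     1          0         1               0                      1                 1      0
0  0  1  0  |     1          0         0               0                      1                 0      0
0  0  1  1  |     1          0         1               0                      1                 0      1
0  1  0  0  |     1          0         1               0                      1                 0      0
0  1  0  1  |     1          0         0               0                      1                 0      1
0  1  1  0  |     1          0         1               0                      1                 1      1
0  1  1  1  |     1          0         0               0                      1                 1      0
1  0  0  0  |     0          1         0               0                      1                 1      1
1  0  0  1  |     0          1         1               1                      0                 1      1
1  0  1  0  |     1          0         0               0                      1                 0      0
1  0  1  1  |     1          0         1               0                      1                 0      1
1  1  0  0  |     0          1         1               1                      0                 0      0
1  1  0  1  |     0          1         0               0                      1                 0      1
1  1  1  0  |     1          0         1               0                      1                 1      1
1  1  1  1  |     1          0         0               0                      1                 1      0
The formula is true on 9 of the 16 rows.

9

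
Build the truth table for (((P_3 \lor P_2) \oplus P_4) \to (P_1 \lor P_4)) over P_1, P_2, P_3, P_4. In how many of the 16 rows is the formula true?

P_1 | P_2 | P_3 | P_4 | φ
--- | --- | --- | --- | -
 T  |  T  |  T  |  T  | T
 T  |  T  |  T  |  F  | T
 T  |  T  |  F  |  T  | T
 T  |  T  |  F  |  F  | T
 T  |  F  |  T  |  T  | T
 T  |  F  |  T  |  F  | T
 T  |  F  |  F  |  T  | T
 T  |  F  |  F  |  F  | T
 F  |  T  |  T  |  T  | T
 F  |  T  |  T  |  F  | F
 F  |  T  |  F  |  T  | T
 F  |  T  |  F  |  F  | F
 F  |  F  |  T  |  T  | T
 F  |  F  |  T  |  F  | F
 F  |  F  |  F  |  T  | T
 F  |  F  |  F  |  F  | T
The formula is true on 13 of the 16 rows.

13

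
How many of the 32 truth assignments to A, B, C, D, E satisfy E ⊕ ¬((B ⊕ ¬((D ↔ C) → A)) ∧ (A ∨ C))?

16

  A      B      C      D      E    |    φ  
False  False  False  False  False  |   True
False  False  False  False   True  |  False
False  False  False   True  False  |   True
False  False  False   True   True  |  False
False  False   True  False  False  |   True
False  False   True  False   True  |  False
False  False   True   True  False  |  False
False  False   True   True   True  |   True
False   True  False  False  False  |   True
False   True  False  False   True  |  False
False   True  False   True  False  |   True
False   True  False   True   True  |  False
False   True   True  False  False  |  False
False   True   True  False   True  |   True
False   True   True   True  False  |   True
False   True   True   True   True  |  False
 True  False  False  False  False  |   True
 True  False  False  False   True  |  False
 True  False  False   True  False  |   True
 True  False  False   True   True  |  False
 True  False   True  False  False  |   True
 True  False   True  False   True  |  False
 True  False   True   True  False  |   True
 True  False   True   True   True  |  False
 True   True  False  False  False  |  False
 True   True  False  False   True  |   True
 True   True  False   True  False  |  False
 True   True  False   True   True  |   True
 True   True   True  False  False  |  False
 True   True   True  False   True  |   True
 True   True   True   True  False  |  False
 True   True   True   True   True  |   True
The formula is true on 16 of the 32 rows.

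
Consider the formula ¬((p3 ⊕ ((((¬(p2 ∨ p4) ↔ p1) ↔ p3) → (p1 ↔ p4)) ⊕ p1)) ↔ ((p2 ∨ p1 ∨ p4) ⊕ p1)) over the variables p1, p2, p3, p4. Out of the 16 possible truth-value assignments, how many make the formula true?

6

p1  p2  p3  p4  |  (p2 ∨ p4)  ¬(p2 ∨ p4)  (¬(p2 ∨ p4) ↔ p1)  ((¬(p2 ∨ p4) ↔ p1) ↔ p3)  (p1 ↔ p4)  (p2 ∨ p1 ∨ p4)  ((p2 ∨ p1 ∨ p4) ⊕ p1)  φ
0   0   0   0   |      0          1               0                     1                  1            0                   0            1
0   0   0   1   |      1          0               1                     0                  0            1                   1            0
0   0   1   0   |      0          1               0                     0                  1            0                   0            0
0   0   1   1   |      1          0               1                     1                  0            1                   1            0
0   1   0   0   |      1          0               1                     0                  1            1                   1            0
0   1   0   1   |      1          0               1                     0                  0            1                   1            0
0   1   1   0   |      1          0               1                     1                  1            1                   1            1
0   1   1   1   |      1          0               1                     1                  0            1                   1            0
1   0   0   0   |      0          1               1                     0                  0            1                   0            0
1   0   0   1   |      1          0               0                     1                  1            1                   0            0
1   0   1   0   |      0          1               1                     1                  0            1                   0            0
1   0   1   1   |      1          0               0                     0                  1            1                   0            1
1   1   0   0   |      1          0               0                     1                  0            1                   0            1
1   1   0   1   |      1          0               0                     1                  1            1                   0            0
1   1   1   0   |      1          0               0                     0                  0            1                   0            1
1   1   1   1   |      1          0               0                     0                  1            1                   0            1
The formula is true on 6 of the 16 rows.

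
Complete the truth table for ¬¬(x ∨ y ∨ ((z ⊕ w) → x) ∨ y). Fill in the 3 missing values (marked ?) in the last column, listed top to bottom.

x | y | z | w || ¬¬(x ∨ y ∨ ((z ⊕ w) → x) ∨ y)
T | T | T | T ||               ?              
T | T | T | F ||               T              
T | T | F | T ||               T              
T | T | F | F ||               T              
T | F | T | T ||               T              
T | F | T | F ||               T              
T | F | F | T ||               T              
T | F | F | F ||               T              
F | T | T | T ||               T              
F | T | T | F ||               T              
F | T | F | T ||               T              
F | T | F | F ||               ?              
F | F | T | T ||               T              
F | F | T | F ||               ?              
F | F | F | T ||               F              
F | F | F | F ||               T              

Row x=T, y=T, z=T, w=T: (x ∨ y ∨ ((z ⊕ w) → x) ∨ y) = T, ¬(x ∨ y ∨ ((z ⊕ w) → x) ∨ y) = F, so ¬¬(x ∨ y ∨ ((z ⊕ w) → x) ∨ y) = T.
Row x=F, y=T, z=F, w=F: (x ∨ y ∨ ((z ⊕ w) → x) ∨ y) = T, ¬(x ∨ y ∨ ((z ⊕ w) → x) ∨ y) = F, so ¬¬(x ∨ y ∨ ((z ⊕ w) → x) ∨ y) = T.
Row x=F, y=F, z=T, w=F: (x ∨ y ∨ ((z ⊕ w) → x) ∨ y) = F, ¬(x ∨ y ∨ ((z ⊕ w) → x) ∨ y) = T, so ¬¬(x ∨ y ∨ ((z ⊕ w) → x) ∨ y) = F.

T, T, F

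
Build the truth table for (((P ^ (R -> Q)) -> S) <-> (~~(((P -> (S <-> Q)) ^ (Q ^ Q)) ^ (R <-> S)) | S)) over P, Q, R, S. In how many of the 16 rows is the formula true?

  P      Q      R      S    |  (R -> Q)  (P ^ (R -> Q))  ((P ^ (R -> Q)) -> S)  (S <-> Q)  (P -> (S <-> Q))  (Q ^ Q)  ((P -> (S <-> Q)) ^ (Q ^ Q))  (R <-> S)    φ  
False  False  False  False  |    True         True               False             True          True         False               True                 True     True
False  False  False   True  |    True         True                True            False          True         False               True                False     True
False  False   True  False  |   False        False                True             True          True         False               True                False     True
False  False   True   True  |   False        False                True            False          True         False               True                 True     True
False   True  False  False  |    True         True               False            False          True         False               True                 True     True
False   True  False   True  |    True         True                True             True          True         False               True                False     True
False   True   True  False  |    True         True               False            False          True         False               True                False    False
False   True   True   True  |    True         True                True             True          True         False               True                 True     True
 True  False  False  False  |    True        False                True             True          True         False               True                 True    False
 True  False  False   True  |    True        False                True            False         False         False              False                False     True
 True  False   True  False  |   False         True               False             True          True         False               True                False    False
 True  False   True   True  |   False         True                True            False         False         False              False                 True     True
 True   True  False  False  |    True        False                True            False         False         False              False                 True     True
 True   True  False   True  |    True        False                True             True          True         False               True                False     True
 True   True   True  False  |    True        False                True            False         False         False              False                False    False
 True   True   True   True  |    True        False                True             True          True         False               True                 True     True
The formula is true on 12 of the 16 rows.

12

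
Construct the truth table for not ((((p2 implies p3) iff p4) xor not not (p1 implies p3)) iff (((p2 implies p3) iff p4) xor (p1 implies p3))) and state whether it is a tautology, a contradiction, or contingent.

p1  p2  p3  p4  |  (p2 implies p3)  ((p2 implies p3) iff p4)  (p1 implies p3)  not (p1 implies p3)  not not (p1 implies p3)  φ
F   F   F   F   |         T                    F                     T                  F                      T             F
F   F   F   T   |         T                    T                     T                  F                      T             F
F   F   T   F   |         T                    F                     T                  F                      T             F
F   F   T   T   |         T                    T                     T                  F                      T             F
F   T   F   F   |         F                    T                     T                  F                      T             F
F   T   F   T   |         F                    F                     T                  F                      T             F
F   T   T   F   |         T                    F                     T                  F                      T             F
F   T   T   T   |         T                    T                     T                  F                      T             F
T   F   F   F   |         T                    F                     F                  T                      F             F
T   F   F   T   |         T                    T                     F                  T                      F             F
T   F   T   F   |         T                    F                     T                  F                      T             F
T   F   T   T   |         T                    T                     T                  F                      T             F
T   T   F   F   |         F                    T                     F                  T                      F             F
T   T   F   T   |         F                    F                     F                  T                      F             F
T   T   T   F   |         T                    F                     T                  F                      T             F
T   T   T   T   |         T                    T                     T                  F                      T             F
Every row is F, so the formula is a contradiction.

contradiction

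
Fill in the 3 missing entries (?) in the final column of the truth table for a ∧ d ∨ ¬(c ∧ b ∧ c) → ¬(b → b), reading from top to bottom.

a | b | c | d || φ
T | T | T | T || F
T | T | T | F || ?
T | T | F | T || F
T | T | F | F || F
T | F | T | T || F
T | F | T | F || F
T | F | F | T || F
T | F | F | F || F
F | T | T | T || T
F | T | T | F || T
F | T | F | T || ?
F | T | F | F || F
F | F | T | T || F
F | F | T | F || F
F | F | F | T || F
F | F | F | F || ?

Row a=T, b=T, c=T, d=F: (a ∧ d ∨ ¬(c ∧ b ∧ c)) = F, ¬(b → b) = F, so the formula = T.
Row a=F, b=T, c=F, d=T: (a ∧ d ∨ ¬(c ∧ b ∧ c)) = T, ¬(b → b) = F, so the formula = F.
Row a=F, b=F, c=F, d=F: (a ∧ d ∨ ¬(c ∧ b ∧ c)) = T, ¬(b → b) = F, so the formula = F.

T, F, F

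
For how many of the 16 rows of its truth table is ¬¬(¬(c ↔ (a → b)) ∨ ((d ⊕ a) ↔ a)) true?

12

a | b | c | d || (a → b) | (c ↔ (a → b)) | ¬(c ↔ (a → b)) | (d ⊕ a) | ((d ⊕ a) ↔ a) | φ
T | T | T | T ||    T    |       T       |       F        |    F    |       F       | F
T | T | T | F ||    T    |       T       |       F        |    T    |       T       | T
T | T | F | T ||    T    |       F       |       T        |    F    |       F       | T
T | T | F | F ||    T    |       F       |       T        |    T    |       T       | T
T | F | T | T ||    F    |       F       |       T        |    F    |       F       | T
T | F | T | F ||    F    |       F       |       T        |    T    |       T       | T
T | F | F | T ||    F    |       T       |       F        |    F    |       F       | F
T | F | F | F ||    F    |       T       |       F        |    T    |       T       | T
F | T | T | T ||    T    |       T       |       F        |    T    |       F       | F
F | T | T | F ||    T    |       T       |       F        |    F    |       T       | T
F | T | F | T ||    T    |       F       |       T        |    T    |       F       | T
F | T | F | F ||    T    |       F       |       T        |    F    |       T       | T
F | F | T | T ||    T    |       T       |       F        |    T    |       F       | F
F | F | T | F ||    T    |       T       |       F        |    F    |       T       | T
F | F | F | T ||    T    |       F       |       T        |    T    |       F       | T
F | F | F | F ||    T    |       F       |       T        |    F    |       T       | T
The formula is true on 12 of the 16 rows.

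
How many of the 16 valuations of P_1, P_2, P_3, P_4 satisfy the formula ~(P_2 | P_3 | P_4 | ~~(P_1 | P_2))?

1

P_1  P_2  P_3  P_4     (P_1 | P_2)  ~(P_1 | P_2)  ~~(P_1 | P_2)  φ
 F    F    F    F           F            T              F        T
 F    F    F    T           F            T              F        F
 F    F    T    F           F            T              F        F
 F    F    T    T           F            T              F        F
 F    T    F    F           T            F              T        F
 F    T    F    T           T            F              T        F
 F    T    T    F           T            F              T        F
 F    T    T    T           T            F              T        F
 T    F    F    F           T            F              T        F
 T    F    F    T           T            F              T        F
 T    F    T    F           T            F              T        F
 T    F    T    T           T            F              T        F
 T    T    F    F           T            F              T        F
 T    T    F    T           T            F              T        F
 T    T    T    F           T            F              T        F
 T    T    T    T           T            F              T        F
The formula is true on 1 of the 16 rows.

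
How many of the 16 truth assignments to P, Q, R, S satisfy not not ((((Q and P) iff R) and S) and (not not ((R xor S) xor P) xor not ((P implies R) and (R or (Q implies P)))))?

  P      Q      R      S    |  (Q and P)  ((Q and P) iff R)  (((Q and P) iff R) and S)  (R xor S)  ((R xor S) xor P)  not ((R xor S) xor P)  not not ((R xor S) xor P)  (P implies R)  (Q implies P)  (R or (Q implies P))    φ  
False  False  False  False  |    False           True                  False              False          False                 True                    False                 True           True              True          False
False  False  False   True  |    False           True                   True               True           True                False                     True                 True           True              True           True
False  False   True  False  |    False          False                  False               True           True                False                     True                 True           True              True          False
False  False   True   True  |    False          False                  False              False          False                 True                    False                 True           True              True          False
False   True  False  False  |    False           True                  False              False          False                 True                    False                 True          False             False          False
False   True  False   True  |    False           True                   True               True           True                False                     True                 True          False             False          False
False   True   True  False  |    False          False                  False               True           True                False                     True                 True          False              True          False
False   True   True   True  |    False          False                  False              False          False                 True                    False                 True          False              True          False
 True  False  False  False  |    False           True                  False              False           True                False                     True                False           True              True          False
 True  False  False   True  |    False           True                   True               True          False                 True                    False                False           True              True           True
 True  False   True  False  |    False          False                  False               True          False                 True                    False                 True           True              True          False
 True  False   True   True  |    False          False                  False              False           True                False                     True                 True           True              True          False
 True   True  False  False  |     True          False                  False              False           True                False                     True                False           True              True          False
 True   True  False   True  |     True          False                  False               True          False                 True                    False                False           True              True          False
 True   True   True  False  |     True           True                  False               True          False                 True                    False                 True           True              True          False
 True   True   True   True  |     True           True                   True              False           True                False                     True                 True           True              True           True
The formula is true on 3 of the 16 rows.

3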